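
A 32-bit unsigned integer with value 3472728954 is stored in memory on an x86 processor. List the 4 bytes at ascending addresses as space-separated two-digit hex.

7A A3 FD CE

3472728954 in hexadecimal, padded to 32 bits, is 0xCEFDA37A.
Split into bytes (most-significant first): CE FD A3 7A.
In little-endian order the low byte comes first in memory.
So at ascending addresses the bytes are 7A A3 FD CE.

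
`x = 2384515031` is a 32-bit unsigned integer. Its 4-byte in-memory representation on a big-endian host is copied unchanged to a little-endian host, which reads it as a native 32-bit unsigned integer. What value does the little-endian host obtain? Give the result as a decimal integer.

3620675726

2384515031 in 32-bit hexadecimal is 0x8E20CFD7.
Stored big-endian, the bytes at ascending addresses are 8E 20 CF D7.
Read back as little-endian, the first byte is least significant, giving 0xD7CF208E.
0xD7CF208E = 3620675726.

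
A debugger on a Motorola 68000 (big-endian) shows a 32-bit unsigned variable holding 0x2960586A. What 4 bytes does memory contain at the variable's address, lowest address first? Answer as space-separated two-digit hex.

Split into bytes (most-significant first): 29 60 58 6A.
In big-endian order the high byte comes first in memory.
So the memory order matches the most-significant-first order: 29 60 58 6A.

29 60 58 6A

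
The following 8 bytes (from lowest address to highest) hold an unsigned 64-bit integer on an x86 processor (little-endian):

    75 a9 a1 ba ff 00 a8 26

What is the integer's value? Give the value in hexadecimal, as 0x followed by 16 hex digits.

0x26A800FFBAA1A975

Little-endian stores the least-significant byte at the lowest address.
Reassemble most-significant byte first: 26 A8 00 FF BA A1 A9 75 → 0x26A800FFBAA1A975.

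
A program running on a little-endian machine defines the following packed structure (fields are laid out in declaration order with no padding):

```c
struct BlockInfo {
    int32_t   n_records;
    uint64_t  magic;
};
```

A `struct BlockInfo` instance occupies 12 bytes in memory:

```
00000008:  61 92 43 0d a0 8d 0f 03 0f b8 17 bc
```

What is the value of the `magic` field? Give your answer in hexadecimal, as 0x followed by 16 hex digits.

`magic` follows `n_records` (4 bytes), so it starts at byte offset 4 and occupies 8 bytes.
Bytes at offsets 4..11: A0 8D 0F 03 0F B8 17 BC.
Little-endian stores the least-significant byte at the lowest address.
Reassemble most-significant byte first: BC 17 B8 0F 03 0F 8D A0 → 0xBC17B80F030F8DA0.

0xBC17B80F030F8DA0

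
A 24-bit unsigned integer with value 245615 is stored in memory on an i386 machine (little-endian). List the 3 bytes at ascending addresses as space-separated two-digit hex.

245615 in hexadecimal, padded to 24 bits, is 0x03BF6F.
Split into bytes (most-significant first): 03 BF 6F.
In little-endian order the low byte comes first in memory.
So at ascending addresses the bytes are 6F BF 03.

6F BF 03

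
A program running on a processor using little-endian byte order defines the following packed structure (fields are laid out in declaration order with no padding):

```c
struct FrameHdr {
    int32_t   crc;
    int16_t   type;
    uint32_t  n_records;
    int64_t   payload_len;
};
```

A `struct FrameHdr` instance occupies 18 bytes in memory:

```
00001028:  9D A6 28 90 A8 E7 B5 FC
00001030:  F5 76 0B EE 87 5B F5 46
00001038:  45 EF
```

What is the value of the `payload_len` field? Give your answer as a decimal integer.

-1205479305635172853

`payload_len` follows `crc` (4 B), `type` (2 B), `n_records` (4 B), so it starts at offset 4 + 2 + 4 = 10 and occupies 8 bytes.
Bytes at offsets 10..17: 0B EE 87 5B F5 46 45 EF.
Little-endian: lowest address holds the least-significant byte.
Reassemble most-significant byte first: EF 45 46 F5 5B 87 EE 0B → 0xEF4546F55B87EE0B.
Top bit is set, so as a signed 64-bit value this is 0xEF4546F55B87EE0B − 2^64 = -1205479305635172853.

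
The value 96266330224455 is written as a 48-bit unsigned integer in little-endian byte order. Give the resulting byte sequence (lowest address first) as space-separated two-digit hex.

47 B7 6A C0 8D 57

96266330224455 in hexadecimal, padded to 48 bits, is 0x578DC06AB747.
Split into bytes (most-significant first): 57 8D C0 6A B7 47.
Little-endian: lowest address holds the least-significant byte.
So at ascending addresses the bytes are 47 B7 6A C0 8D 57.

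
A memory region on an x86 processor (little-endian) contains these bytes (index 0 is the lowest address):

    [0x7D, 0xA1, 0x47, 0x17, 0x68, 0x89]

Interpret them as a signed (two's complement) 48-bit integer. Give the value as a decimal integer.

-130394816536195

In little-endian order the low byte comes first in memory.
Reassemble most-significant byte first: 89 68 17 47 A1 7D → 0x89681747A17D.
Top bit is set, so as a signed 48-bit value this is 0x89681747A17D − 2^48 = -130394816536195.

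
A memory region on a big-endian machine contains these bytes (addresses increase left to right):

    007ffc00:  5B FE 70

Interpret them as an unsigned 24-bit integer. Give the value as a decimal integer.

Big-endian stores the most-significant byte at the lowest address.
The bytes are already most-significant first: 0x5BFE70.
0x5BFE70 = 6028912.

6028912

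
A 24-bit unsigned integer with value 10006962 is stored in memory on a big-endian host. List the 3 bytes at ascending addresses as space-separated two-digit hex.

10006962 in hexadecimal, padded to 24 bits, is 0x98B1B2.
Split into bytes (most-significant first): 98 B1 B2.
In big-endian order the high byte comes first in memory.
So the memory order matches the most-significant-first order: 98 B1 B2.

98 B1 B2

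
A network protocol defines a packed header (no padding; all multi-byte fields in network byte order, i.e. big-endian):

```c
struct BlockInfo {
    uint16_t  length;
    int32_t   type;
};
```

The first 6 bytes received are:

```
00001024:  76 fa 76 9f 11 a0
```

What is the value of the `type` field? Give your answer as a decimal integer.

1990136224

`type` follows `length` (2 bytes), so it starts at byte offset 2 and occupies 4 bytes.
Bytes at offsets 2..5: 76 9F 11 A0.
Big-endian stores the most-significant byte at the lowest address.
The bytes are already most-significant first: 0x769F11A0.
0x769F11A0 = 1990136224.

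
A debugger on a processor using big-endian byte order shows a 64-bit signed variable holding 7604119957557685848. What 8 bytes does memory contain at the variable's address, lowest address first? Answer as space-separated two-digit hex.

7604119957557685848 in hexadecimal, padded to 64 bits, is 0x698742D023AF2E58.
Split into bytes (most-significant first): 69 87 42 D0 23 AF 2E 58.
Big-endian stores the most-significant byte at the lowest address.
So the memory order matches the most-significant-first order: 69 87 42 D0 23 AF 2E 58.

69 87 42 D0 23 AF 2E 58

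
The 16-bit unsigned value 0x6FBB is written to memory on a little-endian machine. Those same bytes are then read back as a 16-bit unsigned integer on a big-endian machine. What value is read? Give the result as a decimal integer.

47983

Stored little-endian, the bytes at ascending addresses are BB 6F.
Read back as big-endian, the last byte is least significant, giving 0xBB6F.
0xBB6F = 47983.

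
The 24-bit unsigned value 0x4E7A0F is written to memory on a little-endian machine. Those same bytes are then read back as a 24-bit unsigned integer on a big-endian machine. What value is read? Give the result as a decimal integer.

1014350

Stored little-endian, the bytes at ascending addresses are 0F 7A 4E.
Read back as big-endian, the last byte is least significant, giving 0x0F7A4E.
0x0F7A4E = 1014350.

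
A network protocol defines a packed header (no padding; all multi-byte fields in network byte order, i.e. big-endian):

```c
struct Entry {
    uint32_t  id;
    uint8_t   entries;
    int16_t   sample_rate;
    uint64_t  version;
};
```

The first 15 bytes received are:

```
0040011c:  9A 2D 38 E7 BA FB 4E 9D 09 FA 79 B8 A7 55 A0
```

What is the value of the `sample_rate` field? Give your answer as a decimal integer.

`sample_rate` follows `id` (4 B), `entries` (1 B), so it starts at offset 4 + 1 = 5 and occupies 2 bytes.
Bytes at offsets 5..6: FB 4E.
In big-endian order the high byte comes first in memory.
The bytes are already most-significant first: 0xFB4E.
Top bit is set, so as a signed 16-bit value this is 0xFB4E − 2^16 = -1202.

-1202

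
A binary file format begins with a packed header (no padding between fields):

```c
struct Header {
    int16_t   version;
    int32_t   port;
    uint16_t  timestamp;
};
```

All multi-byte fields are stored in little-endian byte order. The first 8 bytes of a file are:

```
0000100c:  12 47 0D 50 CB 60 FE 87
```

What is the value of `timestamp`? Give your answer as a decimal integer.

34814

`timestamp` follows `version` (2 B), `port` (4 B), so it starts at offset 2 + 4 = 6 and occupies 2 bytes.
Bytes at offsets 6..7: FE 87.
Little-endian stores the least-significant byte at the lowest address.
Reassemble most-significant byte first: 87 FE → 0x87FE.
0x87FE = 34814.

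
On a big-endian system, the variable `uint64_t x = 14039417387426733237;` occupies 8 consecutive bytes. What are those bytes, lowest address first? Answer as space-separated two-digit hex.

C2 D6 07 BA D7 03 5C B5

14039417387426733237 in hexadecimal, padded to 64 bits, is 0xC2D607BAD7035CB5.
Split into bytes (most-significant first): C2 D6 07 BA D7 03 5C B5.
Big-endian: lowest address holds the most-significant byte.
So the memory order matches the most-significant-first order: C2 D6 07 BA D7 03 5C B5.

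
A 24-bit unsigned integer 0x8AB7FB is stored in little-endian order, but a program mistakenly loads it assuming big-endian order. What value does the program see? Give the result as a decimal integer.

16496522

Stored little-endian, the bytes at ascending addresses are FB B7 8A.
Read back as big-endian, the last byte is least significant, giving 0xFBB78A.
0xFBB78A = 16496522.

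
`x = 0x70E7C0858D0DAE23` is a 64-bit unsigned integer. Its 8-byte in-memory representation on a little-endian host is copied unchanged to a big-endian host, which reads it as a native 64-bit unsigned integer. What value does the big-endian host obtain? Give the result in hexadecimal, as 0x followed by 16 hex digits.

Stored little-endian, the bytes at ascending addresses are 23 AE 0D 8D 85 C0 E7 70.
Read back as big-endian, the last byte is least significant, giving 0x23AE0D8D85C0E770.

0x23AE0D8D85C0E770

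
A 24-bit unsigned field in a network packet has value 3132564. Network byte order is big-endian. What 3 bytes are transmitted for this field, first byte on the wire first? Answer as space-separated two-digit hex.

2F CC 94

3132564 in hexadecimal, padded to 24 bits, is 0x2FCC94.
Split into bytes (most-significant first): 2F CC 94.
In big-endian order the high byte comes first in memory.
So the memory order matches the most-significant-first order: 2F CC 94.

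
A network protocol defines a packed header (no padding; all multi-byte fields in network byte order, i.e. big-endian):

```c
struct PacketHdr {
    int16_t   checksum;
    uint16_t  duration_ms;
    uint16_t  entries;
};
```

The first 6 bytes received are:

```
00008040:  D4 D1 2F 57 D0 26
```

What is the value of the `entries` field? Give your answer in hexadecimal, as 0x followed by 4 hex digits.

`entries` follows `checksum` (2 B), `duration_ms` (2 B), so it starts at offset 2 + 2 = 4 and occupies 2 bytes.
Bytes at offsets 4..5: D0 26.
Big-endian: lowest address holds the most-significant byte.
The bytes are already most-significant first: 0xD026.

0xD026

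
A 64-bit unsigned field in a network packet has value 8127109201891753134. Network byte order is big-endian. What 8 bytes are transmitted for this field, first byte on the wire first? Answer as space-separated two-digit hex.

70 C9 4A C2 85 90 FC AE

8127109201891753134 in hexadecimal, padded to 64 bits, is 0x70C94AC28590FCAE.
Split into bytes (most-significant first): 70 C9 4A C2 85 90 FC AE.
Big-endian: lowest address holds the most-significant byte.
So the memory order matches the most-significant-first order: 70 C9 4A C2 85 90 FC AE.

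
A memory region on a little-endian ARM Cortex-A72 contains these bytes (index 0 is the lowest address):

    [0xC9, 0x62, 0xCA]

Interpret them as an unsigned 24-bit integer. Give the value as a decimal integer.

In little-endian order the low byte comes first in memory.
Reassemble most-significant byte first: CA 62 C9 → 0xCA62C9.
0xCA62C9 = 13263561.

13263561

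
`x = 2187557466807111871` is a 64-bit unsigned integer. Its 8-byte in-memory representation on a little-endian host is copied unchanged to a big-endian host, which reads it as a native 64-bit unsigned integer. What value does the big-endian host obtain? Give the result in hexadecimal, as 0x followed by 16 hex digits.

2187557466807111871 in 64-bit hexadecimal is 0x1E5BC3ED06CA90BF.
Stored little-endian, the bytes at ascending addresses are BF 90 CA 06 ED C3 5B 1E.
Read back as big-endian, the last byte is least significant, giving 0xBF90CA06EDC35B1E.

0xBF90CA06EDC35B1E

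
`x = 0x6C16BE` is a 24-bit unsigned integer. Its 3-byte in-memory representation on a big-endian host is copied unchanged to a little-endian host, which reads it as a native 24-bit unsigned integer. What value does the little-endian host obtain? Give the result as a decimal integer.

Stored big-endian, the bytes at ascending addresses are 6C 16 BE.
Read back as little-endian, the first byte is least significant, giving 0xBE166C.
0xBE166C = 12457580.

12457580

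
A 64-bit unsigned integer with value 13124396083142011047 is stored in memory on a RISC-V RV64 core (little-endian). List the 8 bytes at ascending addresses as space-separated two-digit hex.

13124396083142011047 in hexadecimal, padded to 64 bits, is 0xB62338B39B3528A7.
Split into bytes (most-significant first): B6 23 38 B3 9B 35 28 A7.
Little-endian: lowest address holds the least-significant byte.
So at ascending addresses the bytes are A7 28 35 9B B3 38 23 B6.

A7 28 35 9B B3 38 23 B6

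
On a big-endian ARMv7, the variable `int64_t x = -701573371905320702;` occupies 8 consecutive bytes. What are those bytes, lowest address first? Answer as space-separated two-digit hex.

F6 43 82 BC 3F B5 D9 02

Two's complement of -701573371905320702 in 64 bits: 701573371905320702 = 0x09BC7D43C04A26FE; invert → 0xF64382BC3FB5D901; add 1 → 0xF64382BC3FB5D902.
Split into bytes (most-significant first): F6 43 82 BC 3F B5 D9 02.
Big-endian stores the most-significant byte at the lowest address.
So the memory order matches the most-significant-first order: F6 43 82 BC 3F B5 D9 02.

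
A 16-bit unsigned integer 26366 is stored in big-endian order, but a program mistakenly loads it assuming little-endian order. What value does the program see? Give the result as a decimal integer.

26366 in 16-bit hexadecimal is 0x66FE.
Stored big-endian, the bytes at ascending addresses are 66 FE.
Read back as little-endian, the first byte is least significant, giving 0xFE66.
0xFE66 = 65126.

65126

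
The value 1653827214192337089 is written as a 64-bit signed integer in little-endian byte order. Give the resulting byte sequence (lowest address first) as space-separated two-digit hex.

1653827214192337089 in hexadecimal, padded to 64 bits, is 0x16F39316C5CEE0C1.
Split into bytes (most-significant first): 16 F3 93 16 C5 CE E0 C1.
Little-endian stores the least-significant byte at the lowest address.
So at ascending addresses the bytes are C1 E0 CE C5 16 93 F3 16.

C1 E0 CE C5 16 93 F3 16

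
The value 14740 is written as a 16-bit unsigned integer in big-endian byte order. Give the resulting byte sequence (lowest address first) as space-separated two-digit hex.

14740 in hexadecimal, padded to 16 bits, is 0x3994.
Split into bytes (most-significant first): 39 94.
Big-endian: lowest address holds the most-significant byte.
So the memory order matches the most-significant-first order: 39 94.

39 94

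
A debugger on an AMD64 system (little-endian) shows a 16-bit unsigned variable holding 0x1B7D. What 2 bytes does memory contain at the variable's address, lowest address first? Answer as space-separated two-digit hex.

Split into bytes (most-significant first): 1B 7D.
Little-endian stores the least-significant byte at the lowest address.
So at ascending addresses the bytes are 7D 1B.

7D 1B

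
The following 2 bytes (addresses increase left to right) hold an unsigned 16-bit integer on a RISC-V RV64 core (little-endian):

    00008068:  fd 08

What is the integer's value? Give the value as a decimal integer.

2301

Little-endian: lowest address holds the least-significant byte.
Reassemble most-significant byte first: 08 FD → 0x08FD.
0x08FD = 2301.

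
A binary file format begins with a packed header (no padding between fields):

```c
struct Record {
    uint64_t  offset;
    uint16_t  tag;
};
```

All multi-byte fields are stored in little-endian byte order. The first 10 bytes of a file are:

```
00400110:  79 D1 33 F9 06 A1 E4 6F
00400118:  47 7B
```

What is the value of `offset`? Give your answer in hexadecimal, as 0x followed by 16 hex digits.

`offset` is the first field, at byte offset 0, occupying 8 bytes.
Bytes at offsets 0..7: 79 D1 33 F9 06 A1 E4 6F.
Little-endian: lowest address holds the least-significant byte.
Reassemble most-significant byte first: 6F E4 A1 06 F9 33 D1 79 → 0x6FE4A106F933D179.

0x6FE4A106F933D179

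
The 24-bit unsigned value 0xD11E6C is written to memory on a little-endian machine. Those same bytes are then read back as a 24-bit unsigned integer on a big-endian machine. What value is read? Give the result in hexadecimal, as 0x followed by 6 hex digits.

0x6C1ED1

Stored little-endian, the bytes at ascending addresses are 6C 1E D1.
Read back as big-endian, the last byte is least significant, giving 0x6C1ED1.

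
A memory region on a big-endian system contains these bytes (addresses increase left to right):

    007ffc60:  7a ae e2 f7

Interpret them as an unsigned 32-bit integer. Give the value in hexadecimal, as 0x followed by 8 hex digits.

Big-endian: lowest address holds the most-significant byte.
The bytes are already most-significant first: 0x7AAEE2F7.

0x7AAEE2F7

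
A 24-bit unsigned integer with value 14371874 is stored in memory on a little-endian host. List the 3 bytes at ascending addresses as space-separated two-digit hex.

14371874 in hexadecimal, padded to 24 bits, is 0xDB4C22.
Split into bytes (most-significant first): DB 4C 22.
Little-endian stores the least-significant byte at the lowest address.
So at ascending addresses the bytes are 22 4C DB.

22 4C DB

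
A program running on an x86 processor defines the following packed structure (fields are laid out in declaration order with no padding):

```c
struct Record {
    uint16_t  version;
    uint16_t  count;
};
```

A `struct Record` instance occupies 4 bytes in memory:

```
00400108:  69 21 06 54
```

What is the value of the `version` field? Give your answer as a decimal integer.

`version` is the first field, at byte offset 0, occupying 2 bytes.
Bytes at offsets 0..1: 69 21.
Little-endian stores the least-significant byte at the lowest address.
Reassemble most-significant byte first: 21 69 → 0x2169.
0x2169 = 8553.

8553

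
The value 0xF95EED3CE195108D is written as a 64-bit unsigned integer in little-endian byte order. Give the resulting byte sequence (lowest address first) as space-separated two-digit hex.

Split into bytes (most-significant first): F9 5E ED 3C E1 95 10 8D.
Little-endian: lowest address holds the least-significant byte.
So at ascending addresses the bytes are 8D 10 95 E1 3C ED 5E F9.

8D 10 95 E1 3C ED 5E F9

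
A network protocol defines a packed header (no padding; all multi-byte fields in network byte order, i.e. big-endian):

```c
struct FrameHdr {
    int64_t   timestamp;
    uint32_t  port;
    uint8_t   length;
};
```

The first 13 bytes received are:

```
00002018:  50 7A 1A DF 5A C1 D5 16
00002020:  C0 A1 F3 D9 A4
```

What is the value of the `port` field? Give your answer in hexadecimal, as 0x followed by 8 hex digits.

0xC0A1F3D9

`port` follows `timestamp` (8 bytes), so it starts at byte offset 8 and occupies 4 bytes.
Bytes at offsets 8..11: C0 A1 F3 D9.
In big-endian order the high byte comes first in memory.
The bytes are already most-significant first: 0xC0A1F3D9.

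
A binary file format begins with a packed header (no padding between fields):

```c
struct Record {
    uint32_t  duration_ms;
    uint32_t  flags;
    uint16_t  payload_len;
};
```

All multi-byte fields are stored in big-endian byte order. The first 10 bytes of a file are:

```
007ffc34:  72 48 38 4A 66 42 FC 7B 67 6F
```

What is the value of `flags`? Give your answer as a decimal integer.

`flags` follows `duration_ms` (4 bytes), so it starts at byte offset 4 and occupies 4 bytes.
Bytes at offsets 4..7: 66 42 FC 7B.
In big-endian order the high byte comes first in memory.
The bytes are already most-significant first: 0x6642FC7B.
0x6642FC7B = 1715666043.

1715666043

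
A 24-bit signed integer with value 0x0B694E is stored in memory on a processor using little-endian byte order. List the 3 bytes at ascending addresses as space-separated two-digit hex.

Split into bytes (most-significant first): 0B 69 4E.
Little-endian: lowest address holds the least-significant byte.
So at ascending addresses the bytes are 4E 69 0B.

4E 69 0B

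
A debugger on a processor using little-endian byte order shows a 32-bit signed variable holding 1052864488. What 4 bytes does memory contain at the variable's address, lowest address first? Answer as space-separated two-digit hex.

1052864488 in hexadecimal, padded to 32 bits, is 0x3EC16FE8.
Split into bytes (most-significant first): 3E C1 6F E8.
In little-endian order the low byte comes first in memory.
So at ascending addresses the bytes are E8 6F C1 3E.

E8 6F C1 3E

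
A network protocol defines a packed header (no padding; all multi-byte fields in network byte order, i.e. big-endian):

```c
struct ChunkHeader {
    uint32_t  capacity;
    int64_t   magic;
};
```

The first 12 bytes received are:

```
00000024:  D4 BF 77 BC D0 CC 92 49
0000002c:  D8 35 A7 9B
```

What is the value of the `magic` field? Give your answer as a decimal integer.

`magic` follows `capacity` (4 bytes), so it starts at byte offset 4 and occupies 8 bytes.
Bytes at offsets 4..11: D0 CC 92 49 D8 35 A7 9B.
Big-endian stores the most-significant byte at the lowest address.
The bytes are already most-significant first: 0xD0CC9249D835A79B.
Top bit is set, so as a signed 64-bit value this is 0xD0CC9249D835A79B − 2^64 = -3401182772713904229.

-3401182772713904229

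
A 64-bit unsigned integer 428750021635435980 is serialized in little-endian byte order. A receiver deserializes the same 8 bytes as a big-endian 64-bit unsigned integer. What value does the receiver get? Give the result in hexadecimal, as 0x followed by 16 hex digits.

0xCC6D0581DF39F305

428750021635435980 in 64-bit hexadecimal is 0x05F339DF81056DCC.
Stored little-endian, the bytes at ascending addresses are CC 6D 05 81 DF 39 F3 05.
Read back as big-endian, the last byte is least significant, giving 0xCC6D0581DF39F305.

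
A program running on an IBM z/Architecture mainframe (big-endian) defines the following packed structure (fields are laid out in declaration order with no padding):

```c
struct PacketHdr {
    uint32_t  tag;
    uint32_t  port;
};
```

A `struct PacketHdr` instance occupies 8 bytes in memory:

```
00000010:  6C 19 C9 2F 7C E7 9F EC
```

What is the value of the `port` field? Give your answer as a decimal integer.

`port` follows `tag` (4 bytes), so it starts at byte offset 4 and occupies 4 bytes.
Bytes at offsets 4..7: 7C E7 9F EC.
In big-endian order the high byte comes first in memory.
The bytes are already most-significant first: 0x7CE79FEC.
0x7CE79FEC = 2095554540.

2095554540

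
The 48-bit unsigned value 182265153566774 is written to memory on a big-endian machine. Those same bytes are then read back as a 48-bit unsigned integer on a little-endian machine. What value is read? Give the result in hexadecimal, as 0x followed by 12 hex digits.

182265153566774 in 48-bit hexadecimal is 0xA5C4E9BBB836.
Stored big-endian, the bytes at ascending addresses are A5 C4 E9 BB B8 36.
Read back as little-endian, the first byte is least significant, giving 0x36B8BBE9C4A5.

0x36B8BBE9C4A5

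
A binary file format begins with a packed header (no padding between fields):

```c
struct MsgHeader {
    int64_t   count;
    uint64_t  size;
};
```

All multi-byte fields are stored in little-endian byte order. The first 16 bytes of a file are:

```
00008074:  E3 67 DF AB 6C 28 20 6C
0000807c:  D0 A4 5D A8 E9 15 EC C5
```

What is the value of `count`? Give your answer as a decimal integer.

7791271802556082147

`count` is the first field, at byte offset 0, occupying 8 bytes.
Bytes at offsets 0..7: E3 67 DF AB 6C 28 20 6C.
Little-endian stores the least-significant byte at the lowest address.
Reassemble most-significant byte first: 6C 20 28 6C AB DF 67 E3 → 0x6C20286CABDF67E3.
0x6C20286CABDF67E3 = 7791271802556082147.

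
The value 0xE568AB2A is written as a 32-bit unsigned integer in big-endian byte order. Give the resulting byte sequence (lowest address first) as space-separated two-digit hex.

Split into bytes (most-significant first): E5 68 AB 2A.
Big-endian: lowest address holds the most-significant byte.
So the memory order matches the most-significant-first order: E5 68 AB 2A.

E5 68 AB 2A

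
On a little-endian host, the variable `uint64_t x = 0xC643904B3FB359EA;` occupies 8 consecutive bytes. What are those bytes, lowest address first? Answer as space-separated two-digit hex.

Split into bytes (most-significant first): C6 43 90 4B 3F B3 59 EA.
Little-endian stores the least-significant byte at the lowest address.
So at ascending addresses the bytes are EA 59 B3 3F 4B 90 43 C6.

EA 59 B3 3F 4B 90 43 C6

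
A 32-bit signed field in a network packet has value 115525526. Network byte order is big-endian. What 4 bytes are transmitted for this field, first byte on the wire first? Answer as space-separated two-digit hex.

06 E2 C7 96

115525526 in hexadecimal, padded to 32 bits, is 0x06E2C796.
Split into bytes (most-significant first): 06 E2 C7 96.
Big-endian stores the most-significant byte at the lowest address.
So the memory order matches the most-significant-first order: 06 E2 C7 96.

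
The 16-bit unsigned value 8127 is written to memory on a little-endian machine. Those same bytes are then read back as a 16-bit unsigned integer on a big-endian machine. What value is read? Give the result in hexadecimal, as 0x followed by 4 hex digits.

8127 in 16-bit hexadecimal is 0x1FBF.
Stored little-endian, the bytes at ascending addresses are BF 1F.
Read back as big-endian, the last byte is least significant, giving 0xBF1F.

0xBF1F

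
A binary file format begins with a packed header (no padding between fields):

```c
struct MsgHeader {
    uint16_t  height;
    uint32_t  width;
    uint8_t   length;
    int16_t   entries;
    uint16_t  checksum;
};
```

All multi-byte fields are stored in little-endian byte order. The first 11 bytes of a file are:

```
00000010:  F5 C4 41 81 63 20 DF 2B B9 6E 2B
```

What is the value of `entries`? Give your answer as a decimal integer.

`entries` follows `height` (2 B), `width` (4 B), `length` (1 B), so it starts at offset 2 + 4 + 1 = 7 and occupies 2 bytes.
Bytes at offsets 7..8: 2B B9.
Little-endian stores the least-significant byte at the lowest address.
Reassemble most-significant byte first: B9 2B → 0xB92B.
Top bit is set, so as a signed 16-bit value this is 0xB92B − 2^16 = -18133.

-18133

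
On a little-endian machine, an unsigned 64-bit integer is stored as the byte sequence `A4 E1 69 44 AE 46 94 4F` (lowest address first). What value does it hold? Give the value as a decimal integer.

5734285939835527588

In little-endian order the low byte comes first in memory.
Reassemble most-significant byte first: 4F 94 46 AE 44 69 E1 A4 → 0x4F9446AE4469E1A4.
0x4F9446AE4469E1A4 = 5734285939835527588.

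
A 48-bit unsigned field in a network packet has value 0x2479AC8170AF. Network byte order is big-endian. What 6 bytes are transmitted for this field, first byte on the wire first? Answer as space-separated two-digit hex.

Split into bytes (most-significant first): 24 79 AC 81 70 AF.
Big-endian: lowest address holds the most-significant byte.
So the memory order matches the most-significant-first order: 24 79 AC 81 70 AF.

24 79 AC 81 70 AF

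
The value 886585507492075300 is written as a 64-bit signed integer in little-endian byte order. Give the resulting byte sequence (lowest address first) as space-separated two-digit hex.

886585507492075300 in hexadecimal, padded to 64 bits, is 0x0C4DC8D25D131724.
Split into bytes (most-significant first): 0C 4D C8 D2 5D 13 17 24.
Little-endian stores the least-significant byte at the lowest address.
So at ascending addresses the bytes are 24 17 13 5D D2 C8 4D 0C.

24 17 13 5D D2 C8 4D 0C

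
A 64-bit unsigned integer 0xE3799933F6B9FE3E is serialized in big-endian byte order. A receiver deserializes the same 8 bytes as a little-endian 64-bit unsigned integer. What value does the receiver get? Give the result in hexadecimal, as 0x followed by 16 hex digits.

Stored big-endian, the bytes at ascending addresses are E3 79 99 33 F6 B9 FE 3E.
Read back as little-endian, the first byte is least significant, giving 0x3EFEB9F6339979E3.

0x3EFEB9F6339979E3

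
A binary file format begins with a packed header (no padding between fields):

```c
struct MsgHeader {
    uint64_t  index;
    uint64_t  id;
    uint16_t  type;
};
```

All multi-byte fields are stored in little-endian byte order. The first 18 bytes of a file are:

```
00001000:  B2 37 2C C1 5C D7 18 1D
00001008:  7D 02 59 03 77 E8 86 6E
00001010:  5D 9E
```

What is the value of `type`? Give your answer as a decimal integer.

`type` follows `index` (8 B), `id` (8 B), so it starts at offset 8 + 8 = 16 and occupies 2 bytes.
Bytes at offsets 16..17: 5D 9E.
Little-endian: lowest address holds the least-significant byte.
Reassemble most-significant byte first: 9E 5D → 0x9E5D.
0x9E5D = 40541.

40541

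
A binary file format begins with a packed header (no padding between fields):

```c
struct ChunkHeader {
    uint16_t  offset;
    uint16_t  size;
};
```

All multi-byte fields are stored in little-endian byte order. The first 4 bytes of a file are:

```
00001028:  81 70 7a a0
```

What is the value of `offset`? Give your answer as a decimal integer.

`offset` is the first field, at byte offset 0, occupying 2 bytes.
Bytes at offsets 0..1: 81 70.
In little-endian order the low byte comes first in memory.
Reassemble most-significant byte first: 70 81 → 0x7081.
0x7081 = 28801.

28801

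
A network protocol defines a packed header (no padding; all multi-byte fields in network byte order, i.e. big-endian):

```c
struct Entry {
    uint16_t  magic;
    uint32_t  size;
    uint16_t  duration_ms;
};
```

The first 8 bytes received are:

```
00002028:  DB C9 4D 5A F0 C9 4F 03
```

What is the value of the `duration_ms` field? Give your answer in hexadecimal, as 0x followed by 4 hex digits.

0x4F03

`duration_ms` follows `magic` (2 B), `size` (4 B), so it starts at offset 2 + 4 = 6 and occupies 2 bytes.
Bytes at offsets 6..7: 4F 03.
In big-endian order the high byte comes first in memory.
The bytes are already most-significant first: 0x4F03.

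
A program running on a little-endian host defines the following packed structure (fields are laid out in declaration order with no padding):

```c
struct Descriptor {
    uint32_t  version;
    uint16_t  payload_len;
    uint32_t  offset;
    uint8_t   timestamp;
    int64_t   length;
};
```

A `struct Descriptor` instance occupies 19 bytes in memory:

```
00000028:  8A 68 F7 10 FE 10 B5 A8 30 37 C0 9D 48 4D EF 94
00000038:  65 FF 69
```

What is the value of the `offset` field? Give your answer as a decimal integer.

925935797

`offset` follows `version` (4 B), `payload_len` (2 B), so it starts at offset 4 + 2 = 6 and occupies 4 bytes.
Bytes at offsets 6..9: B5 A8 30 37.
In little-endian order the low byte comes first in memory.
Reassemble most-significant byte first: 37 30 A8 B5 → 0x3730A8B5.
0x3730A8B5 = 925935797.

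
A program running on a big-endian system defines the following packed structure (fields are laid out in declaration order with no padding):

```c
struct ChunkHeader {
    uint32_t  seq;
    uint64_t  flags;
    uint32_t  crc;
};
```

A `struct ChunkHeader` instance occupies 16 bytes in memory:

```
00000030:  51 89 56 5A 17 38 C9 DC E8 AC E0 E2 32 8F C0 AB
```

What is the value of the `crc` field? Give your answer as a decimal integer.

848281771

`crc` follows `seq` (4 B), `flags` (8 B), so it starts at offset 4 + 8 = 12 and occupies 4 bytes.
Bytes at offsets 12..15: 32 8F C0 AB.
Big-endian: lowest address holds the most-significant byte.
The bytes are already most-significant first: 0x328FC0AB.
0x328FC0AB = 848281771.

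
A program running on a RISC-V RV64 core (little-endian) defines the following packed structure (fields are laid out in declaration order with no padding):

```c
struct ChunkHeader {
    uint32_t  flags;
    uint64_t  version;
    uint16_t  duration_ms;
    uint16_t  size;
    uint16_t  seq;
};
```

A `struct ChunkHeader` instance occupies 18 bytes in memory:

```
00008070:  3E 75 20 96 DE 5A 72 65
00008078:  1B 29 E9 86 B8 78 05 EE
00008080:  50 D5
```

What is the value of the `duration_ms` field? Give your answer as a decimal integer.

`duration_ms` follows `flags` (4 B), `version` (8 B), so it starts at offset 4 + 8 = 12 and occupies 2 bytes.
Bytes at offsets 12..13: B8 78.
Little-endian: lowest address holds the least-significant byte.
Reassemble most-significant byte first: 78 B8 → 0x78B8.
0x78B8 = 30904.

30904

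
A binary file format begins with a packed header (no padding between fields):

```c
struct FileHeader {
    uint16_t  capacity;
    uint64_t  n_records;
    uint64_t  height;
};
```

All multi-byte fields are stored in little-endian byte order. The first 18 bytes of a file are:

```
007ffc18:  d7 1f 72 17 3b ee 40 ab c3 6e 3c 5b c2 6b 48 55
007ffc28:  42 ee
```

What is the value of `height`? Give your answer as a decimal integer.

`height` follows `capacity` (2 B), `n_records` (8 B), so it starts at offset 2 + 8 = 10 and occupies 8 bytes.
Bytes at offsets 10..17: 3C 5B C2 6B 48 55 42 EE.
Little-endian: lowest address holds the least-significant byte.
Reassemble most-significant byte first: EE 42 55 48 6B C2 5B 3C → 0xEE4255486BC25B3C.
0xEE4255486BC25B3C = 17168378499023657788.

17168378499023657788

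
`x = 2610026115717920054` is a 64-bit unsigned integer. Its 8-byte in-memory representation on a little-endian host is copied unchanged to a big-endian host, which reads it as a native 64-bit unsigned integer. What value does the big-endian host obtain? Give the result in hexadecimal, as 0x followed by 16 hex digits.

2610026115717920054 in 64-bit hexadecimal is 0x2438ACEC79DBF536.
Stored little-endian, the bytes at ascending addresses are 36 F5 DB 79 EC AC 38 24.
Read back as big-endian, the last byte is least significant, giving 0x36F5DB79ECAC3824.

0x36F5DB79ECAC3824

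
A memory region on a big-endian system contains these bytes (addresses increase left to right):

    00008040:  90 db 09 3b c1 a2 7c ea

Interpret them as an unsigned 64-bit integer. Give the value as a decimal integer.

10437946713617628394

In big-endian order the high byte comes first in memory.
The bytes are already most-significant first: 0x90DB093BC1A27CEA.
0x90DB093BC1A27CEA = 10437946713617628394.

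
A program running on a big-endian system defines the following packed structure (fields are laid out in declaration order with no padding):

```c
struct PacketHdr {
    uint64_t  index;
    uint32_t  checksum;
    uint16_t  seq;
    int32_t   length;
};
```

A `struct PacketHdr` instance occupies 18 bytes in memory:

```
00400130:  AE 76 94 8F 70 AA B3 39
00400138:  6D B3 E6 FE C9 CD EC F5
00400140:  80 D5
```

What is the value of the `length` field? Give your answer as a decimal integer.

-319455019

`length` follows `index` (8 B), `checksum` (4 B), `seq` (2 B), so it starts at offset 8 + 4 + 2 = 14 and occupies 4 bytes.
Bytes at offsets 14..17: EC F5 80 D5.
In big-endian order the high byte comes first in memory.
The bytes are already most-significant first: 0xECF580D5.
Top bit is set, so as a signed 32-bit value this is 0xECF580D5 − 2^32 = -319455019.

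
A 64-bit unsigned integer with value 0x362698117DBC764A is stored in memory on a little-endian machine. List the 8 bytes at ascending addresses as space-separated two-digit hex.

4A 76 BC 7D 11 98 26 36

Split into bytes (most-significant first): 36 26 98 11 7D BC 76 4A.
Little-endian: lowest address holds the least-significant byte.
So at ascending addresses the bytes are 4A 76 BC 7D 11 98 26 36.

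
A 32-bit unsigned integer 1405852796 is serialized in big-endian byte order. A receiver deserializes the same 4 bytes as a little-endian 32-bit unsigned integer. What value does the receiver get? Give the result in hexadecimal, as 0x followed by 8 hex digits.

1405852796 in 32-bit hexadecimal is 0x53CB9C7C.
Stored big-endian, the bytes at ascending addresses are 53 CB 9C 7C.
Read back as little-endian, the first byte is least significant, giving 0x7C9CCB53.

0x7C9CCB53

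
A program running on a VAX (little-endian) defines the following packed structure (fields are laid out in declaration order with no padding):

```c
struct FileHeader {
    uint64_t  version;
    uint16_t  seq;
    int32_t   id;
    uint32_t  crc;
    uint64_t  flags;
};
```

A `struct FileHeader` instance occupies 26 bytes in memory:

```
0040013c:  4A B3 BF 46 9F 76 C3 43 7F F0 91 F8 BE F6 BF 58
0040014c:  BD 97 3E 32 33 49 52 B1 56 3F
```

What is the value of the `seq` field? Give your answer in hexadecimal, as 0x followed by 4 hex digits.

`seq` follows `version` (8 bytes), so it starts at byte offset 8 and occupies 2 bytes.
Bytes at offsets 8..9: 7F F0.
Little-endian stores the least-significant byte at the lowest address.
Reassemble most-significant byte first: F0 7F → 0xF07F.

0xF07F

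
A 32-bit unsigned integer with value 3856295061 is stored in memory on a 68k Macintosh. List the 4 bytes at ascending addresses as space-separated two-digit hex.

3856295061 in hexadecimal, padded to 32 bits, is 0xE5DA6495.
Split into bytes (most-significant first): E5 DA 64 95.
Big-endian: lowest address holds the most-significant byte.
So the memory order matches the most-significant-first order: E5 DA 64 95.

E5 DA 64 95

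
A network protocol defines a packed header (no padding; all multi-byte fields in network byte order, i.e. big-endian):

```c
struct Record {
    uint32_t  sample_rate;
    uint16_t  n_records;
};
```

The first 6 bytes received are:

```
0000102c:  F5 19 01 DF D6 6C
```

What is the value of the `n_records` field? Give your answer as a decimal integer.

54892

`n_records` follows `sample_rate` (4 bytes), so it starts at byte offset 4 and occupies 2 bytes.
Bytes at offsets 4..5: D6 6C.
Big-endian: lowest address holds the most-significant byte.
The bytes are already most-significant first: 0xD66C.
0xD66C = 54892.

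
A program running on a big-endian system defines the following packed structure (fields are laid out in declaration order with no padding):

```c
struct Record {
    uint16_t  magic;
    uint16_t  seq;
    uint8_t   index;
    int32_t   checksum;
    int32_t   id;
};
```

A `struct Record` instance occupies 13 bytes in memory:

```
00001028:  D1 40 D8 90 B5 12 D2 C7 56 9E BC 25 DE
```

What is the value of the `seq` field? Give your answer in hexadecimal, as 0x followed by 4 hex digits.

`seq` follows `magic` (2 bytes), so it starts at byte offset 2 and occupies 2 bytes.
Bytes at offsets 2..3: D8 90.
Big-endian stores the most-significant byte at the lowest address.
The bytes are already most-significant first: 0xD890.

0xD890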